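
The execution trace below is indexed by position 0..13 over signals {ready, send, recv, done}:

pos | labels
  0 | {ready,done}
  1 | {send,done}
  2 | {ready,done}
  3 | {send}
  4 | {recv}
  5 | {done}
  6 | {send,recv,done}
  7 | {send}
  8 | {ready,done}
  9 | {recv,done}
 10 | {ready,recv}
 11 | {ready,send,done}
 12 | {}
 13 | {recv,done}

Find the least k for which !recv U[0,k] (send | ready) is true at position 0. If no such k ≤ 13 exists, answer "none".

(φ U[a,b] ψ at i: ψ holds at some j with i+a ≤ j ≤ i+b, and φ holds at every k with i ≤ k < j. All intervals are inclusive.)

Need earliest j ≥ 0 with (send | ready), and !recv at every k in [0,j-1].
  j=0: rhs holds (empty prefix). k = 0.

0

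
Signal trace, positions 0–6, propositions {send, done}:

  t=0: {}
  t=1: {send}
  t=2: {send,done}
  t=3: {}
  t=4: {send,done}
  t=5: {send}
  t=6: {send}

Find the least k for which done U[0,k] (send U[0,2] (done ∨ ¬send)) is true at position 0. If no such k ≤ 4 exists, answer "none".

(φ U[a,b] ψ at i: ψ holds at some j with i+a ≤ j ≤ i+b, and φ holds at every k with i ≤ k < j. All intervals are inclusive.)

0

Need earliest j ≥ 0 with (send U[0,2] (done ∨ ¬send)), and done at every k in [0,j-1].
  j=0: rhs holds (empty prefix). k = 0.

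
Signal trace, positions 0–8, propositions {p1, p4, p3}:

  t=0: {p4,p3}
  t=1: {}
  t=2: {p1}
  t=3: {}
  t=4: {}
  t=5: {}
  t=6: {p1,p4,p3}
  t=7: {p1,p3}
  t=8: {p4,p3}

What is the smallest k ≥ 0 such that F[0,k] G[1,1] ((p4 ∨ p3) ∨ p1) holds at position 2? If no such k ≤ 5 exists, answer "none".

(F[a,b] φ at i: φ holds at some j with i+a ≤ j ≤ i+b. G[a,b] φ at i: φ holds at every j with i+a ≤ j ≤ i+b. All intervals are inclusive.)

3

Scan j = 2,3,… for G[1,1] ((p4 ∨ p3) ∨ p1):
  j=2: fails
  j=3: fails
  j=4: fails
  j=5: holds
First hit at j=5, so smallest k = 5-2 = 3.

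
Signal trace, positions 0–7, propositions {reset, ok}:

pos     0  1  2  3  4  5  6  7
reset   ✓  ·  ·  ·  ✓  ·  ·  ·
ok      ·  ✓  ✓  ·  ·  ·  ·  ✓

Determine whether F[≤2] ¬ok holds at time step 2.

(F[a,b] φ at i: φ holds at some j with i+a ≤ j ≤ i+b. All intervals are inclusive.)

Check ¬ok at each j in [2,4]:
  j=2: false
  j=3: true
  j=4: true
Found at j=3 → formula holds.

Yes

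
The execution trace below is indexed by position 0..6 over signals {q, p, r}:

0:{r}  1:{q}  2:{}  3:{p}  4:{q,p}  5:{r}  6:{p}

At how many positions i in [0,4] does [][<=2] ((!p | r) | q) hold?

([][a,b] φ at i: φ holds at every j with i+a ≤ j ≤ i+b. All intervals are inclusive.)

Evaluate at each i in [0,4]:
  i=0: ✓ (all of [0,2])
  i=1: ✗ (fails at j=3)
  i=2: ✗ (fails at j=3)
  i=3: ✗ (fails at j=3)
  i=4: ✗ (fails at j=6)
Positions where it holds: {0} → 1.

1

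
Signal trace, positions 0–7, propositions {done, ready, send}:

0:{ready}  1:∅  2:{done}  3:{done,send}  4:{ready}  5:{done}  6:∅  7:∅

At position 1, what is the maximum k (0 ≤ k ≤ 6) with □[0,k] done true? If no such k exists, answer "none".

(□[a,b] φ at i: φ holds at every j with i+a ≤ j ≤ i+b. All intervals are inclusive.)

none

done must hold from j=1 onward; find where it first fails.
  j=1: fails → no k works.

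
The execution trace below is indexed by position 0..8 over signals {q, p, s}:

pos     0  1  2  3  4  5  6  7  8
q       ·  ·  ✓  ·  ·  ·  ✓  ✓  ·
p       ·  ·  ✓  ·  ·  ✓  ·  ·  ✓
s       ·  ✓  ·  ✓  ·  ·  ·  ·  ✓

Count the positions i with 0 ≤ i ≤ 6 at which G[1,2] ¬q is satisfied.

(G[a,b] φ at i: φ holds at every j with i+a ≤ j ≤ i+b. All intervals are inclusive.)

2

Evaluate at each i in [0,6]:
  i=0: ✗ (fails at j=2)
  i=1: ✗ (fails at j=2)
  i=2: ✓ (all of [3,4])
  i=3: ✓ (all of [4,5])
  i=4: ✗ (fails at j=6)
  i=5: ✗ (fails at j=6)
  i=6: ✗ (fails at j=7)
Positions where it holds: {2, 3} → 2.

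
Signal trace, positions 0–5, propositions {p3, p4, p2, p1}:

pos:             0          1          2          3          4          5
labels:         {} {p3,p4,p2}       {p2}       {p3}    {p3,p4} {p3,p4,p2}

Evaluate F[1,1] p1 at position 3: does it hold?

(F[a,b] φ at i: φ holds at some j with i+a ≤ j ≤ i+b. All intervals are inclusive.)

Does not hold

Check p1 at each j in [4,4]:
  j=4: false
No position in the window satisfies it → formula fails.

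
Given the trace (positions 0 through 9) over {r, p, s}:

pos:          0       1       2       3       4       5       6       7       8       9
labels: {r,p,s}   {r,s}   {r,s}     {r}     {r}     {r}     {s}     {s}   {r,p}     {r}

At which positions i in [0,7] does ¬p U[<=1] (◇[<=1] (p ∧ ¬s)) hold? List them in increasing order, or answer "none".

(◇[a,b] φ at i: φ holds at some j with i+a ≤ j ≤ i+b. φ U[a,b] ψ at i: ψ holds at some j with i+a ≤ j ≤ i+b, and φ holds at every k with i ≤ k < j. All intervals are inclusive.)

6, 7

Evaluate at each i in [0,7]:
  i=0: ✗ (no rhs in [0,1])
  i=1: ✗ (no rhs in [1,2])
  i=2: ✗ (no rhs in [2,3])
  i=3: ✗ (no rhs in [3,4])
  i=4: ✗ (no rhs in [4,5])
  i=5: ✗ (no rhs in [5,6])
  i=6: ✓ (rhs at j=7; lhs holds on [6,6])
  i=7: ✓ (rhs at j=7)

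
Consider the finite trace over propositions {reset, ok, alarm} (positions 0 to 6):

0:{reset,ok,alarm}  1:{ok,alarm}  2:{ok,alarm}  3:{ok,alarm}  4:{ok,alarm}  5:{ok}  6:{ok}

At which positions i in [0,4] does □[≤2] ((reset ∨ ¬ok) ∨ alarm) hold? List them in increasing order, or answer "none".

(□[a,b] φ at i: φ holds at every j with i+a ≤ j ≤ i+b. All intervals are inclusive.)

0, 1, 2

Evaluate at each i in [0,4]:
  i=0: ✓ (all of [0,2])
  i=1: ✓ (all of [1,3])
  i=2: ✓ (all of [2,4])
  i=3: ✗ (fails at j=5)
  i=4: ✗ (fails at j=5)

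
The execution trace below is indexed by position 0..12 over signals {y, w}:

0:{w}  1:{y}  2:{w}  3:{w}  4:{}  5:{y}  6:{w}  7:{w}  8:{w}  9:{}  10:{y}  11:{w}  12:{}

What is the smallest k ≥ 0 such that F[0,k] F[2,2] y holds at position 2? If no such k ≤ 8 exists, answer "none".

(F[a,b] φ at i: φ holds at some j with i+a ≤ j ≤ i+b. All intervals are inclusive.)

Scan j = 2,3,… for F[2,2] y:
  j=2: fails
  j=3: holds
First hit at j=3, so smallest k = 3-2 = 1.

1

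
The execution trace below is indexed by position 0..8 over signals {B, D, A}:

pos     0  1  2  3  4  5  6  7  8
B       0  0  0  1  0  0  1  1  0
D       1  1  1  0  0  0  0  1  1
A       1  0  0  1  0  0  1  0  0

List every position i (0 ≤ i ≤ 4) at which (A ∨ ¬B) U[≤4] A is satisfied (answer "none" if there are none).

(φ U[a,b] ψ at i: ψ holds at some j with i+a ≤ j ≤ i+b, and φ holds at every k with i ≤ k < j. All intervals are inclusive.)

Evaluate at each i in [0,4]:
  i=0: ✓ (rhs at j=0)
  i=1: ✓ (rhs at j=3; lhs holds on [1,2])
  i=2: ✓ (rhs at j=3; lhs holds on [2,2])
  i=3: ✓ (rhs at j=3)
  i=4: ✓ (rhs at j=6; lhs holds on [4,5])

0, 1, 2, 3, 4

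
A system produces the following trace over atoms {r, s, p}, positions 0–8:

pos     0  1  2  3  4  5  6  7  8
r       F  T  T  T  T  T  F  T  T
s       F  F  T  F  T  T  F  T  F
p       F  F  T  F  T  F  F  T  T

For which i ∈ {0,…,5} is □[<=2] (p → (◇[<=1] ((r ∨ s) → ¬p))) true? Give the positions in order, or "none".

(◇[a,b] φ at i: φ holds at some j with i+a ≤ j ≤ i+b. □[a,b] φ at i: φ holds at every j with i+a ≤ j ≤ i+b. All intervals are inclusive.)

Evaluate at each i in [0,5]:
  i=0: ✓ (all of [0,2])
  i=1: ✓ (all of [1,3])
  i=2: ✓ (all of [2,4])
  i=3: ✓ (all of [3,5])
  i=4: ✓ (all of [4,6])
  i=5: ✗ (fails at j=7)

0, 1, 2, 3, 4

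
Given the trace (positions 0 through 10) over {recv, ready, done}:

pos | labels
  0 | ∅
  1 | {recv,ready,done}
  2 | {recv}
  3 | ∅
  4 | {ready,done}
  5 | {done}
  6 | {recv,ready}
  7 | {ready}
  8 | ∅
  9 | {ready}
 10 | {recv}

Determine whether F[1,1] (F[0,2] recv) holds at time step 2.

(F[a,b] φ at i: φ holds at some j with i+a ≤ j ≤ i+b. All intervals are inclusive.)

False

Check F[0,2] recv at each j in [3,3]:
  j=3: fails (none in [3,5])
No position in the window satisfies it → formula fails.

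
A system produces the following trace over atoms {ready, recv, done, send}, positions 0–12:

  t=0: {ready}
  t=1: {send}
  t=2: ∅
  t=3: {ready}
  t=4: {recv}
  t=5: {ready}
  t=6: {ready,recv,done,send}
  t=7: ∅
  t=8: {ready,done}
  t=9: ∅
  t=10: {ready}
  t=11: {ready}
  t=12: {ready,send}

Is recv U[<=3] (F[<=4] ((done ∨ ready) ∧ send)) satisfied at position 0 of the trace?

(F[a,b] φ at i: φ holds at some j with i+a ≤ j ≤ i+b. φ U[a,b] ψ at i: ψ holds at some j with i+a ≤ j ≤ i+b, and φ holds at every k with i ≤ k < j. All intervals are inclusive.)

Does not hold

Need some j in [0,3] with F[<=4] ((done ∨ ready) ∧ send), and recv at every k in [0,j-1].
  j=0: F[<=4] ((done ∨ ready) ∧ send) — fails (none in [0,4]).
  j=1: F[<=4] ((done ∨ ready) ∧ send) — fails (none in [1,5]).
  j=2: F[<=4] ((done ∨ ready) ∧ send) holds, but recv fails at k=0 → not this j.
  j=3: F[<=4] ((done ∨ ready) ∧ send) holds, but recv fails at k=0 → not this j.
No j in the window works → until fails.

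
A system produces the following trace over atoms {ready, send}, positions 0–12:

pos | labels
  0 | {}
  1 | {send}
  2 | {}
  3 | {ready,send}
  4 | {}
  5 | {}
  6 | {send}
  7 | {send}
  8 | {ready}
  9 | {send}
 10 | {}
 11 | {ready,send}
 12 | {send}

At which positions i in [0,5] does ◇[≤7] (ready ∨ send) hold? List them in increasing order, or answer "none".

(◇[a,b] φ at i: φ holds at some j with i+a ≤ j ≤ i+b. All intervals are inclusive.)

Evaluate at each i in [0,5]:
  i=0: ✓ (witness j=1)
  i=1: ✓ (witness j=1)
  i=2: ✓ (witness j=3)
  i=3: ✓ (witness j=3)
  i=4: ✓ (witness j=6)
  i=5: ✓ (witness j=6)

0, 1, 2, 3, 4, 5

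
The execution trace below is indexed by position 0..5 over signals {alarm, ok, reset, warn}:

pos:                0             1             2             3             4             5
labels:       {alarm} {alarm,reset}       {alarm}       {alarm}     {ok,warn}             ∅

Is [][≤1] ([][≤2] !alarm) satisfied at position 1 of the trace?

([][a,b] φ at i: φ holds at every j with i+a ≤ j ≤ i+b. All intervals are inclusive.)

Does not hold

Check [][≤2] !alarm at every j in [1,2]:
  j=1: fails at 1
  j=2: fails at 2
Fails at j=1 → formula fails.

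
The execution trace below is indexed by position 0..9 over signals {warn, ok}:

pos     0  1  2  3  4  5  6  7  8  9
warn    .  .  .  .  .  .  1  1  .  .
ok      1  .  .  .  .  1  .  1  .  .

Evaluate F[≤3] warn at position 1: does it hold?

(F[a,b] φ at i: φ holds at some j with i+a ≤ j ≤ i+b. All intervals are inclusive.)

Check warn at each j in [1,4]:
  j=1: false
  j=2: false
  j=3: false
  j=4: false
No position in the window satisfies it → formula fails.

False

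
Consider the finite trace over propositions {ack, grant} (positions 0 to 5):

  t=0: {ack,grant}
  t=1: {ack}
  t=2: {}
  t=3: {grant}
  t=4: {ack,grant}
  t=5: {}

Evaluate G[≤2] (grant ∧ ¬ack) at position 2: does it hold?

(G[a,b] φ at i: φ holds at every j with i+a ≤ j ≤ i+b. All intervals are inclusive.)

Check (grant ∧ ¬ack) at every j in [2,4]:
  j=2: false
  j=3: true
  j=4: false
Fails at j=2 → formula fails.

Does not hold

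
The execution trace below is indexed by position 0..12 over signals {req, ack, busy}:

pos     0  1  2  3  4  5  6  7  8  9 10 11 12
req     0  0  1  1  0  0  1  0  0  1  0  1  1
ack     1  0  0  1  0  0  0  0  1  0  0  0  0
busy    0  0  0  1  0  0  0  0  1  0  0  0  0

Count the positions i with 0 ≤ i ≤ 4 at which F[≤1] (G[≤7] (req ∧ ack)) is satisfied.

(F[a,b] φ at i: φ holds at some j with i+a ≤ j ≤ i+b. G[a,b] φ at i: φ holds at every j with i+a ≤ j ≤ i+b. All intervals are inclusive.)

Evaluate at each i in [0,4]:
  i=0: ✗ (none in [0,1])
  i=1: ✗ (none in [1,2])
  i=2: ✗ (none in [2,3])
  i=3: ✗ (none in [3,4])
  i=4: ✗ (none in [4,5])
Positions where it holds: {} → 0.

0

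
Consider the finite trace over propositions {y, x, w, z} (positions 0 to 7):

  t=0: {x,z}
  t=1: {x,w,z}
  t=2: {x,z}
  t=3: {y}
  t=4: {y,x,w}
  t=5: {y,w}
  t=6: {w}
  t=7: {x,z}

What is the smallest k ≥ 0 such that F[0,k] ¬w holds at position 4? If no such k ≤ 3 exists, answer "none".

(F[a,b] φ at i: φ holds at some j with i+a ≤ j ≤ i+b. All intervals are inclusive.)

3

Scan j = 4,5,… for ¬w:
  j=4: fails
  j=5: fails
  j=6: fails
  j=7: holds
First hit at j=7, so smallest k = 7-4 = 3.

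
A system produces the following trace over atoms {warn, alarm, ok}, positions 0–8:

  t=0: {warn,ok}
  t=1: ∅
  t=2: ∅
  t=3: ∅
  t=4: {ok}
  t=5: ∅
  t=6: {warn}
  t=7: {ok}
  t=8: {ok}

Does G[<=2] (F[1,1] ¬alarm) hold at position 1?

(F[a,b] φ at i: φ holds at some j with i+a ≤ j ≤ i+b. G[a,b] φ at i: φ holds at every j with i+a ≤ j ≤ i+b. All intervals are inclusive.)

Check F[1,1] ¬alarm at every j in [1,3]:
  j=1: holds (witness at 2)
  j=2: holds (witness at 3)
  j=3: holds (witness at 4)
All positions satisfy it → formula holds.

True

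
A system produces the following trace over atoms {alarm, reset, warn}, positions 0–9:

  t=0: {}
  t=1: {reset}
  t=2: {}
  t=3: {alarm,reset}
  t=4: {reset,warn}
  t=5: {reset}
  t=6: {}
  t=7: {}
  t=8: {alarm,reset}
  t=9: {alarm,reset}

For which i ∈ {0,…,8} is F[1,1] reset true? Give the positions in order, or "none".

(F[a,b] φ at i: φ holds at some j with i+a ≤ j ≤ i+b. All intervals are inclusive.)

0, 2, 3, 4, 7, 8

Evaluate at each i in [0,8]:
  i=0: ✓ (witness j=1)
  i=1: ✗ (none in [2,2])
  i=2: ✓ (witness j=3)
  i=3: ✓ (witness j=4)
  i=4: ✓ (witness j=5)
  i=5: ✗ (none in [6,6])
  i=6: ✗ (none in [7,7])
  i=7: ✓ (witness j=8)
  i=8: ✓ (witness j=9)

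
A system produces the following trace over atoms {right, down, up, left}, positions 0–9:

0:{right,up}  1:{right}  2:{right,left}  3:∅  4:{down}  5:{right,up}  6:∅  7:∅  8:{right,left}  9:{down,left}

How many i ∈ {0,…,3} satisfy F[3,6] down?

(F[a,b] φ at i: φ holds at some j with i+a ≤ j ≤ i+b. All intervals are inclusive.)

3

Evaluate at each i in [0,3]:
  i=0: ✓ (witness j=4)
  i=1: ✓ (witness j=4)
  i=2: ✗ (none in [5,8])
  i=3: ✓ (witness j=9)
Positions where it holds: {0, 1, 3} → 3.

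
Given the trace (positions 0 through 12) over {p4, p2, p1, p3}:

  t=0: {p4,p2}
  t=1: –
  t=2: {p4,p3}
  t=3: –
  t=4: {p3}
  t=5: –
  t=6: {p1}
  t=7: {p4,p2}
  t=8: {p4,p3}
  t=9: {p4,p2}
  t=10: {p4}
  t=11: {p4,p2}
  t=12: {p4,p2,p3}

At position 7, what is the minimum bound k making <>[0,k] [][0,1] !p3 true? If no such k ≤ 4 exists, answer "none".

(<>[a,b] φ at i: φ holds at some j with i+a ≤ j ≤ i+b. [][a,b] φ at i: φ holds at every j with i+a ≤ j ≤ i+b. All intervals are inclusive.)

2

Scan j = 7,8,… for [][0,1] !p3:
  j=7: fails
  j=8: fails
  j=9: holds
First hit at j=9, so smallest k = 9-7 = 2.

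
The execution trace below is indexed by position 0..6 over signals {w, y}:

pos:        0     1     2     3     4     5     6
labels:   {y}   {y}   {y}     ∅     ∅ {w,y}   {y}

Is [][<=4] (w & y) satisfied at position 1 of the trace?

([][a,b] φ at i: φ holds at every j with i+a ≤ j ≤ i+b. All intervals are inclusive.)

False

Check (w & y) at every j in [1,5]:
  j=1: false
  j=2: false
  j=3: false
  j=4: false
  j=5: true
Fails at j=1 → formula fails.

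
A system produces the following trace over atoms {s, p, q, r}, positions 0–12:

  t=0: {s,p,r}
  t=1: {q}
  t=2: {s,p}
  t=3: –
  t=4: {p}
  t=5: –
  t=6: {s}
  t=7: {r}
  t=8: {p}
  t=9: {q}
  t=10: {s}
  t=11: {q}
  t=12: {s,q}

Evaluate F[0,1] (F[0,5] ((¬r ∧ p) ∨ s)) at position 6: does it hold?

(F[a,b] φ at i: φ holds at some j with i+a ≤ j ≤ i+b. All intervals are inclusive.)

True

Check F[0,5] ((¬r ∧ p) ∨ s) at each j in [6,7]:
  j=6: holds (witness at 6)
  j=7: holds (witness at 8)
Found at j=6 → formula holds.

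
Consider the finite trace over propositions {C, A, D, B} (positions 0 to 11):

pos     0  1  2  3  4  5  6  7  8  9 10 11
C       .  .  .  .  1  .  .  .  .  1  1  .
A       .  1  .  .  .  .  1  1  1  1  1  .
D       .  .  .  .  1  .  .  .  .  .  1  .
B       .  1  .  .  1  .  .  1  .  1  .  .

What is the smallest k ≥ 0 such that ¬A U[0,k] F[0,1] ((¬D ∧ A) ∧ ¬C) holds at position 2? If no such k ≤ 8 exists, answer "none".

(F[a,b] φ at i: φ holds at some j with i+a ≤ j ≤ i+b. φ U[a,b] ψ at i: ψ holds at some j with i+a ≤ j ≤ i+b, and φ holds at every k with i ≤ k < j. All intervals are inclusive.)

Need earliest j ≥ 2 with F[0,1] ((¬D ∧ A) ∧ ¬C), and ¬A at every k in [2,j-1].
  j=2: rhs fails.
  j=3: rhs fails.
  j=4: rhs fails.
  j=5: rhs holds; lhs holds on [2,4]. k = 3.

3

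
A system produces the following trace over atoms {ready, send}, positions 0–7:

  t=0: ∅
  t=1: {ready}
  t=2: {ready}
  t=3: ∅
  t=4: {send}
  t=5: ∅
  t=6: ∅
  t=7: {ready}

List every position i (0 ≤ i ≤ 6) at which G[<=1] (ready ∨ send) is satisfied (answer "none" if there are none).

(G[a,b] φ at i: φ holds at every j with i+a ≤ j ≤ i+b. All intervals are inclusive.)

Evaluate at each i in [0,6]:
  i=0: ✗ (fails at j=0)
  i=1: ✓ (all of [1,2])
  i=2: ✗ (fails at j=3)
  i=3: ✗ (fails at j=3)
  i=4: ✗ (fails at j=5)
  i=5: ✗ (fails at j=5)
  i=6: ✗ (fails at j=6)

1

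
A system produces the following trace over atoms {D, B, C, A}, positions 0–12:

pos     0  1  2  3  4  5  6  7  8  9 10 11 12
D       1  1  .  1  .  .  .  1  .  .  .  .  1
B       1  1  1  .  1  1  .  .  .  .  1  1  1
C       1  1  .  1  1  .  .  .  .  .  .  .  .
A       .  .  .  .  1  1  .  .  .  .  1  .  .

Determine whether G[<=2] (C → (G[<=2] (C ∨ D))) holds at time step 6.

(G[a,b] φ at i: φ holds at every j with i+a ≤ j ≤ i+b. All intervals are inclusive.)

True

Check (C → (G[<=2] (C ∨ D))) at every j in [6,8]:
  j=6: antecedent false → ✓
  j=7: antecedent false → ✓
  j=8: antecedent false → ✓
All positions satisfy it → formula holds.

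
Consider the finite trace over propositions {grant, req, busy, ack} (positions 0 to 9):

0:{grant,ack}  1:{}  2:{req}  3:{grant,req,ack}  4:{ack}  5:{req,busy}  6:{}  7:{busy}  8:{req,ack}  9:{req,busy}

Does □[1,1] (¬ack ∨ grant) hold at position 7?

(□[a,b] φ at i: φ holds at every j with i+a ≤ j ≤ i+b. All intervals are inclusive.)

False

Check (¬ack ∨ grant) at every j in [8,8]:
  j=8: false
Fails at j=8 → formula fails.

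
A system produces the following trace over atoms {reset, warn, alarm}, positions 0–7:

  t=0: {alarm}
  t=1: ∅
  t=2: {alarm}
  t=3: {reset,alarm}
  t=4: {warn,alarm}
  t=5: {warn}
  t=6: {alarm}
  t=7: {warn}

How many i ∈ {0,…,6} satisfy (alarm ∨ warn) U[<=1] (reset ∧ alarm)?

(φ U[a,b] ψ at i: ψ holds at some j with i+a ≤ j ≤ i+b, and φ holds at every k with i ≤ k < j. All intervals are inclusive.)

Evaluate at each i in [0,6]:
  i=0: ✗ (no rhs in [0,1])
  i=1: ✗ (no rhs in [1,2])
  i=2: ✓ (rhs at j=3; lhs holds on [2,2])
  i=3: ✓ (rhs at j=3)
  i=4: ✗ (no rhs in [4,5])
  i=5: ✗ (no rhs in [5,6])
  i=6: ✗ (no rhs in [6,7])
Positions where it holds: {2, 3} → 2.

2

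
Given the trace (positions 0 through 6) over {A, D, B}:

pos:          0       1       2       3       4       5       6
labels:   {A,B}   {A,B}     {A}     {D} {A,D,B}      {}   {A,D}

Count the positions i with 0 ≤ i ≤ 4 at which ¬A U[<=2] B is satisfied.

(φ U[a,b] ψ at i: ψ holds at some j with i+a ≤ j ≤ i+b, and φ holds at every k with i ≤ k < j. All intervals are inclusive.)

Evaluate at each i in [0,4]:
  i=0: ✓ (rhs at j=0)
  i=1: ✓ (rhs at j=1)
  i=2: ✗ (lhs fails at k=2 before rhs at j=4)
  i=3: ✓ (rhs at j=4; lhs holds on [3,3])
  i=4: ✓ (rhs at j=4)
Positions where it holds: {0, 1, 3, 4} → 4.

4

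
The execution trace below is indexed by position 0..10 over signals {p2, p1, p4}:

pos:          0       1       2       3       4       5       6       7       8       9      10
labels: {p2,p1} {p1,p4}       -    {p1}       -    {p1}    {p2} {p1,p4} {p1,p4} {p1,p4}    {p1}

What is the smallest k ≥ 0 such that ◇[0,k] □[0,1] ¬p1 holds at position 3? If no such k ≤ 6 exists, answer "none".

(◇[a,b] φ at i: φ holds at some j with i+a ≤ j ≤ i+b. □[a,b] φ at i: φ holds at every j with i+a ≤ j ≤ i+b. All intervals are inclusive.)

Scan j = 3,4,… for □[0,1] ¬p1:
  j=3: fails
  j=4: fails
  j=5: fails
  j=6: fails
  j=7: fails
  j=8: fails
  j=9: fails
No j in [3,9] satisfies it → none.

none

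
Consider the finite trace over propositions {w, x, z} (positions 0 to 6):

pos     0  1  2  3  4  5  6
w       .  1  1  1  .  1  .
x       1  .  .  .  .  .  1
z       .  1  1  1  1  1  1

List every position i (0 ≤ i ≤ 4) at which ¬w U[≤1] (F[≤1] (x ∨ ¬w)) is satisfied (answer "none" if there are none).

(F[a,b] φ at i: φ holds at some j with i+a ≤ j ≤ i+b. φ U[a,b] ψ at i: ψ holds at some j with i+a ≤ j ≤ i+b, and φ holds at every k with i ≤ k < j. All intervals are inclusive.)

0, 3, 4

Evaluate at each i in [0,4]:
  i=0: ✓ (rhs at j=0)
  i=1: ✗ (no rhs in [1,2])
  i=2: ✗ (lhs fails at k=2 before rhs at j=3)
  i=3: ✓ (rhs at j=3)
  i=4: ✓ (rhs at j=4)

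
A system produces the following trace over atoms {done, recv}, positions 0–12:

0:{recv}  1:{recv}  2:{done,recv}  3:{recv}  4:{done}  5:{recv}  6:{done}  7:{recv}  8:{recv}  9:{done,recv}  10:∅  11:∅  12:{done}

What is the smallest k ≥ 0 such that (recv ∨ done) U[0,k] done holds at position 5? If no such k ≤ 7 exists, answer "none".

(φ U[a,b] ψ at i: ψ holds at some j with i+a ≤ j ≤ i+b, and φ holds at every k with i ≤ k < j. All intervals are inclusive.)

1

Need earliest j ≥ 5 with done, and (recv ∨ done) at every k in [5,j-1].
  j=5: rhs fails.
  j=6: rhs holds; lhs holds on [5,5]. k = 1.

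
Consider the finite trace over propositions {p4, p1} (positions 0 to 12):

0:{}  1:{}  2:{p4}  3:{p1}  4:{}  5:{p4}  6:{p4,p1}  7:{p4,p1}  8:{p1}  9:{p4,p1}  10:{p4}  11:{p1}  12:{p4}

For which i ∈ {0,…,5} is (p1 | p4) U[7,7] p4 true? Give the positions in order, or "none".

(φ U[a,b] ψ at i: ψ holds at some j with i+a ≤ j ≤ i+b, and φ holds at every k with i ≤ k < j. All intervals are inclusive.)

Evaluate at each i in [0,5]:
  i=0: ✗ (lhs fails at k=0 before rhs at j=7)
  i=1: ✗ (no rhs in [8,8])
  i=2: ✗ (lhs fails at k=4 before rhs at j=9)
  i=3: ✗ (lhs fails at k=4 before rhs at j=10)
  i=4: ✗ (no rhs in [11,11])
  i=5: ✓ (rhs at j=12; lhs holds on [5,11])

5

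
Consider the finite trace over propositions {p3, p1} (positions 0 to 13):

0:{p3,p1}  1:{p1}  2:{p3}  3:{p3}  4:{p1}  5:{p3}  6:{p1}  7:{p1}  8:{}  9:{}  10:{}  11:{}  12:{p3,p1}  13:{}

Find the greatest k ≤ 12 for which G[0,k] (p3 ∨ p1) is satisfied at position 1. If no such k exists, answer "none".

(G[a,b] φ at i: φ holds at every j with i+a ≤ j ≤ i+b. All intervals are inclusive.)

6

(p3 ∨ p1) must hold from j=1 onward; find where it first fails.
  j=1: holds
  j=2: holds
  j=3: holds
  j=4: holds
  j=5: holds
  j=6: holds
  j=7: holds
  j=8: fails
Holds on [1,7], so largest k = 6.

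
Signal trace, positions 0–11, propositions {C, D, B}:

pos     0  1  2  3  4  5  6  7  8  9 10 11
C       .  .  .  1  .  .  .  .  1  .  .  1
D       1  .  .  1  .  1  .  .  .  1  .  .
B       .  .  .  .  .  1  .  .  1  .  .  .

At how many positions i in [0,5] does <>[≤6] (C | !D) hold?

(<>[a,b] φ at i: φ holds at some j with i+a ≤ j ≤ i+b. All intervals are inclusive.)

Evaluate at each i in [0,5]:
  i=0: ✓ (witness j=1)
  i=1: ✓ (witness j=1)
  i=2: ✓ (witness j=2)
  i=3: ✓ (witness j=3)
  i=4: ✓ (witness j=4)
  i=5: ✓ (witness j=6)
Positions where it holds: {0, 1, 2, 3, 4, 5} → 6.

6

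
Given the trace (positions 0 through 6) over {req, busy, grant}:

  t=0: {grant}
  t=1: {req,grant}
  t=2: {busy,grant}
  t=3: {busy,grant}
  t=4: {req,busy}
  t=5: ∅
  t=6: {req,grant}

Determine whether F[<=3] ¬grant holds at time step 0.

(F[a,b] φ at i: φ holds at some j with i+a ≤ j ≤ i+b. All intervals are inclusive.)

Check ¬grant at each j in [0,3]:
  j=0: false
  j=1: false
  j=2: false
  j=3: false
No position in the window satisfies it → formula fails.

False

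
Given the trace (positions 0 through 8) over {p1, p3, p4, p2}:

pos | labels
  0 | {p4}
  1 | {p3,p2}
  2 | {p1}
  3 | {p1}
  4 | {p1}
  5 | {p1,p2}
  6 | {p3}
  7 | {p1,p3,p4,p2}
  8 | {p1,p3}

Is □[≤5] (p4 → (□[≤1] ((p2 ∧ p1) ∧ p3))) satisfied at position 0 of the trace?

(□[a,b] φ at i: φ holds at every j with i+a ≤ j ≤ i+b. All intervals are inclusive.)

Check (p4 → (□[≤1] ((p2 ∧ p1) ∧ p3))) at every j in [0,5]:
  j=0: antecedent true; consequent fails at 0 → ✗
  j=1: antecedent false → ✓
  j=2: antecedent false → ✓
  j=3: antecedent false → ✓
  j=4: antecedent false → ✓
  j=5: antecedent false → ✓
Fails at j=0 → formula fails.

False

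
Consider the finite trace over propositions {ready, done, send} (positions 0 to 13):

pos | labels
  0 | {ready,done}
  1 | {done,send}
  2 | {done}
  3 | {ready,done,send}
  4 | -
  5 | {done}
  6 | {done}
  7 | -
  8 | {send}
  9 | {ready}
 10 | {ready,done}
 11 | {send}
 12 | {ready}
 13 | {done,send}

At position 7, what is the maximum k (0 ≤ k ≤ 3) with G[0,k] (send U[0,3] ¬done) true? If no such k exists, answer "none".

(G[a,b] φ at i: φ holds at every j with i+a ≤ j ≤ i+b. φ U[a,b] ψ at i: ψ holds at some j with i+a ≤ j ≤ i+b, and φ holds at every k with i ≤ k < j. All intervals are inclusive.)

2

(send U[0,3] ¬done) must hold from j=7 onward; find where it first fails.
  j=7: holds
  j=8: holds
  j=9: holds
  j=10: fails
Holds on [7,9], so largest k = 2.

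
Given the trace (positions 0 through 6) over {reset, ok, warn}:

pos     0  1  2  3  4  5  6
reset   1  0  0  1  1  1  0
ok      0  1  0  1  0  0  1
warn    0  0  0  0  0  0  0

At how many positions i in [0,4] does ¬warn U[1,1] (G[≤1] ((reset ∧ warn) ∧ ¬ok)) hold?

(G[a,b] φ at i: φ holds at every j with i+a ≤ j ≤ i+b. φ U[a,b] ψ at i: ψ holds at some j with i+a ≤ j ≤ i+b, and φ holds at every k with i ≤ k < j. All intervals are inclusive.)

0

Evaluate at each i in [0,4]:
  i=0: ✗ (no rhs in [1,1])
  i=1: ✗ (no rhs in [2,2])
  i=2: ✗ (no rhs in [3,3])
  i=3: ✗ (no rhs in [4,4])
  i=4: ✗ (no rhs in [5,5])
Positions where it holds: {} → 0.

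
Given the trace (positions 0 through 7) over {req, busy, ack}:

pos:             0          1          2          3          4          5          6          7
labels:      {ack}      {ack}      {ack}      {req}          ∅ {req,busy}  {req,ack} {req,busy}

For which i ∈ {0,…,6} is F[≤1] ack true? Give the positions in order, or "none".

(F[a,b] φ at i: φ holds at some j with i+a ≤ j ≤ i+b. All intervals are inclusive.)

0, 1, 2, 5, 6

Evaluate at each i in [0,6]:
  i=0: ✓ (witness j=0)
  i=1: ✓ (witness j=1)
  i=2: ✓ (witness j=2)
  i=3: ✗ (none in [3,4])
  i=4: ✗ (none in [4,5])
  i=5: ✓ (witness j=6)
  i=6: ✓ (witness j=6)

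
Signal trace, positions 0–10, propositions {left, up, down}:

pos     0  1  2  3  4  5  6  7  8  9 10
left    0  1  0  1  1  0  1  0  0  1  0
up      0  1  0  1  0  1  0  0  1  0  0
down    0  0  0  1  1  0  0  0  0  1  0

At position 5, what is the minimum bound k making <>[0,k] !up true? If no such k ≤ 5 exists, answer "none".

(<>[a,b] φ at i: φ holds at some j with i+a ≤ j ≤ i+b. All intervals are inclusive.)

Scan j = 5,6,… for !up:
  j=5: fails
  j=6: holds
First hit at j=6, so smallest k = 6-5 = 1.

1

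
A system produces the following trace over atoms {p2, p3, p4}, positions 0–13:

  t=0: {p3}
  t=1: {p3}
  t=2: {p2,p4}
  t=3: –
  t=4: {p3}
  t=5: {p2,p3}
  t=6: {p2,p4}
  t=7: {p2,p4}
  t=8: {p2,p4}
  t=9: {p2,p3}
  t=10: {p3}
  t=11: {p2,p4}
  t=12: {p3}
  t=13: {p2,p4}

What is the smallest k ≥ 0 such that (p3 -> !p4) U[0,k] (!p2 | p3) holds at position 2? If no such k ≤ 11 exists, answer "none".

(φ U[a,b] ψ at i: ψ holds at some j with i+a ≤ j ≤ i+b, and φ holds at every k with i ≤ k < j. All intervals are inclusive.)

Need earliest j ≥ 2 with (!p2 | p3), and (p3 -> !p4) at every k in [2,j-1].
  j=2: rhs fails.
  j=3: rhs holds; lhs holds on [2,2]. k = 1.

1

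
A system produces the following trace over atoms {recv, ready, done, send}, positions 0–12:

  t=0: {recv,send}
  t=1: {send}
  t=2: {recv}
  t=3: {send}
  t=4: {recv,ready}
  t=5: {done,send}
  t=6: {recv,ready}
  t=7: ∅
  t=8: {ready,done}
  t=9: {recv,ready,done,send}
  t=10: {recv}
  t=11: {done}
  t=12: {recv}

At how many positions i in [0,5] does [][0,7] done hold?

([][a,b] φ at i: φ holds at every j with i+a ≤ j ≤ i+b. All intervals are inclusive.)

Evaluate at each i in [0,5]:
  i=0: ✗ (fails at j=0)
  i=1: ✗ (fails at j=1)
  i=2: ✗ (fails at j=2)
  i=3: ✗ (fails at j=3)
  i=4: ✗ (fails at j=4)
  i=5: ✗ (fails at j=6)
Positions where it holds: {} → 0.

0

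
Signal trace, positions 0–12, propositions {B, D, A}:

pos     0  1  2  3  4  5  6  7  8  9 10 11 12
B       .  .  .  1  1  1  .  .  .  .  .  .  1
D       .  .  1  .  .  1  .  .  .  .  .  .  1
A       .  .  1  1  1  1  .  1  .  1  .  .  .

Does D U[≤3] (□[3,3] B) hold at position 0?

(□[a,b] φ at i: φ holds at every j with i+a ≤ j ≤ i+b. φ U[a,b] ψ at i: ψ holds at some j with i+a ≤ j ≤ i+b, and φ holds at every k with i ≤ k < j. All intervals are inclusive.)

Need some j in [0,3] with □[3,3] B, and D at every k in [0,j-1].
  j=0: □[3,3] B holds; no prefix to check → satisfied.

True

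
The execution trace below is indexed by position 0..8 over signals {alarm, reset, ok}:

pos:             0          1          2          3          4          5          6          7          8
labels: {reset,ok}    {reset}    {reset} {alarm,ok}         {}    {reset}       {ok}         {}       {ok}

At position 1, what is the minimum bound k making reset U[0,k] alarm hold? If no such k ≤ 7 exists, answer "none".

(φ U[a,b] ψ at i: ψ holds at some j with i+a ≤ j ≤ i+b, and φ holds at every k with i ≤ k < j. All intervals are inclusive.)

Need earliest j ≥ 1 with alarm, and reset at every k in [1,j-1].
  j=1: rhs fails.
  j=2: rhs fails.
  j=3: rhs holds; lhs holds on [1,2]. k = 2.

2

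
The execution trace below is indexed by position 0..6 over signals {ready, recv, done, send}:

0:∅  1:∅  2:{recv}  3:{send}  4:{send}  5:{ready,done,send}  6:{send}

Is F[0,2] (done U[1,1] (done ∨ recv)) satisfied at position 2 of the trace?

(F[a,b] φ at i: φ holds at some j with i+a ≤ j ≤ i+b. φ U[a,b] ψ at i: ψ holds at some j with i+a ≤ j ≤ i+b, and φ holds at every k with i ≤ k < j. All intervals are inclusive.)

Does not hold

Check (done U[1,1] (done ∨ recv)) at each j in [2,4]:
  j=2: fails
  j=3: fails
  j=4: fails
No position in the window satisfies it → formula fails.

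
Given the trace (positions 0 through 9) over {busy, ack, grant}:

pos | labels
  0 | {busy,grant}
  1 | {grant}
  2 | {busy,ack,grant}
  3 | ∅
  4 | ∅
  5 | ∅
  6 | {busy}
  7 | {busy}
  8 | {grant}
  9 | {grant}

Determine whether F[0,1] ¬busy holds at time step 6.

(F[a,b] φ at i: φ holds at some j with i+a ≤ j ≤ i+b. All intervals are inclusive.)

Check ¬busy at each j in [6,7]:
  j=6: false
  j=7: false
No position in the window satisfies it → formula fails.

False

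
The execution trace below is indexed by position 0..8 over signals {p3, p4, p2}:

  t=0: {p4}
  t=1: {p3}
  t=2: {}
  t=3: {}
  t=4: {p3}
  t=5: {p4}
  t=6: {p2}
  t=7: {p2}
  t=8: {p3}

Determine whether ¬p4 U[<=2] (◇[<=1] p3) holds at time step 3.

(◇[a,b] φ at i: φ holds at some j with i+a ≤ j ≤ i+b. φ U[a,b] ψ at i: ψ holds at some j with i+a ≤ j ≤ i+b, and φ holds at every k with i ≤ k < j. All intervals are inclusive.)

Holds

Need some j in [3,5] with ◇[<=1] p3, and ¬p4 at every k in [3,j-1].
  j=3: ◇[<=1] p3 holds; no prefix to check → satisfied.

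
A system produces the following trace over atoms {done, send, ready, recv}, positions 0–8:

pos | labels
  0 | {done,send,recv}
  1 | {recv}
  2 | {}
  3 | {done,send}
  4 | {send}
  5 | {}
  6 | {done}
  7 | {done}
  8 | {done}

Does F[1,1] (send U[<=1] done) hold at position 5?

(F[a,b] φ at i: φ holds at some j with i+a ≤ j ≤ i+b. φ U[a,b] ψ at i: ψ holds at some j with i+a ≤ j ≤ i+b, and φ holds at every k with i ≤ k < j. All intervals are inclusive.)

Holds

Check (send U[<=1] done) at each j in [6,6]:
  j=6: holds
Found at j=6 → formula holds.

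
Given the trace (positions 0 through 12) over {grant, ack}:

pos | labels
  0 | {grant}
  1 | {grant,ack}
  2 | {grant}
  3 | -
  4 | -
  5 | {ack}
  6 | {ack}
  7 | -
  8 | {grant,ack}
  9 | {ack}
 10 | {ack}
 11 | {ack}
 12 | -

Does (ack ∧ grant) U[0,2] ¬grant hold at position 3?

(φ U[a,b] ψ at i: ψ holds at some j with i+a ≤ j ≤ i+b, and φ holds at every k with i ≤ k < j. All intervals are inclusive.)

Need some j in [3,5] with ¬grant, and (ack ∧ grant) at every k in [3,j-1].
  j=3: ¬grant holds; no prefix to check → satisfied.

Yes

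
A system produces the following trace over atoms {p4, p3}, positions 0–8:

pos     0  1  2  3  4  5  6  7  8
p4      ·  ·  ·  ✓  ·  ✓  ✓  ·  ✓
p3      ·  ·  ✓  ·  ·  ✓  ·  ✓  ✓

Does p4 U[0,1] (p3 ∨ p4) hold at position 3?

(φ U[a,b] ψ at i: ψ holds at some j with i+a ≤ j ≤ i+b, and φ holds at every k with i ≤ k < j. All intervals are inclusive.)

Holds

Need some j in [3,4] with (p3 ∨ p4), and p4 at every k in [3,j-1].
  j=3: (p3 ∨ p4) holds; no prefix to check → satisfied.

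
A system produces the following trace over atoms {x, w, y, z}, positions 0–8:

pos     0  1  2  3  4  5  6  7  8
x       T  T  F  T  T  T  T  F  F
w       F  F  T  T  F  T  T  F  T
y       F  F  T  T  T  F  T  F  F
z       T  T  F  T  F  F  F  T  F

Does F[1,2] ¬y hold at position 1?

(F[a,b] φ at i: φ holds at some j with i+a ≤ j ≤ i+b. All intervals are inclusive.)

False

Check ¬y at each j in [2,3]:
  j=2: false
  j=3: false
No position in the window satisfies it → formula fails.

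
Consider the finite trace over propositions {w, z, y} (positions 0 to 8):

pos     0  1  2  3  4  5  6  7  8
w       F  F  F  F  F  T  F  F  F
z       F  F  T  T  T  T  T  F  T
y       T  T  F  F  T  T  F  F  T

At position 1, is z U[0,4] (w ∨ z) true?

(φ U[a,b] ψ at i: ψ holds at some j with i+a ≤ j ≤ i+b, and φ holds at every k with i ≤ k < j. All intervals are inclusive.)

No

Need some j in [1,5] with (w ∨ z), and z at every k in [1,j-1].
  j=1: (w ∨ z) false.
  j=2: (w ∨ z) holds, but z fails at k=1 → not this j.
  j=3: (w ∨ z) holds, but z fails at k=1 → not this j.
  j=4: (w ∨ z) holds, but z fails at k=1 → not this j.
  j=5: (w ∨ z) holds, but z fails at k=1 → not this j.
No j in the window works → until fails.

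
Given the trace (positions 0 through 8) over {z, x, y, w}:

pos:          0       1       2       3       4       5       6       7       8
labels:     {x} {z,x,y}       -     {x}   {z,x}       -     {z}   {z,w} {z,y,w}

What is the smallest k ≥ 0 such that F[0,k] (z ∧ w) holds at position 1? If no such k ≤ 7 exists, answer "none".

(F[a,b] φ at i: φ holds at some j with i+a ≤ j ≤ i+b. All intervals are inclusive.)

Scan j = 1,2,… for (z ∧ w):
  j=1: fails
  j=2: fails
  j=3: fails
  j=4: fails
  j=5: fails
  j=6: fails
  j=7: holds
First hit at j=7, so smallest k = 7-1 = 6.

6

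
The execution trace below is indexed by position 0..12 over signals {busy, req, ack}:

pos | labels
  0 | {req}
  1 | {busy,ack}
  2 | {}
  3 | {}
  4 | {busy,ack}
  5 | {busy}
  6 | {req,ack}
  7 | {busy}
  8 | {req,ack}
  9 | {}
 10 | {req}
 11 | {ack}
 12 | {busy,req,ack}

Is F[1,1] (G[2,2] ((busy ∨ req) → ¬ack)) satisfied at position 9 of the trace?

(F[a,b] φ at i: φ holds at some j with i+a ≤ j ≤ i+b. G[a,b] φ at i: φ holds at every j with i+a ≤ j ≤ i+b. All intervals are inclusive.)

False

Check G[2,2] ((busy ∨ req) → ¬ack) at each j in [10,10]:
  j=10: fails at 12
No position in the window satisfies it → formula fails.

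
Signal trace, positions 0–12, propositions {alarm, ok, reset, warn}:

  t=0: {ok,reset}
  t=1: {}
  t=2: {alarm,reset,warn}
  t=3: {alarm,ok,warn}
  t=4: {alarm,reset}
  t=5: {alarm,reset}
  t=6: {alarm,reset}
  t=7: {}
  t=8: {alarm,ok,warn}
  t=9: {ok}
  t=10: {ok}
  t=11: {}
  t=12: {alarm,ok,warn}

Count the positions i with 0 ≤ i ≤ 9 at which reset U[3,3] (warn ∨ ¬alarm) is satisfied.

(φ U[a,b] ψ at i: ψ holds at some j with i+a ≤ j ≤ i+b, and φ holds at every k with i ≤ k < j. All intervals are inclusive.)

1

Evaluate at each i in [0,9]:
  i=0: ✗ (lhs fails at k=1 before rhs at j=3)
  i=1: ✗ (no rhs in [4,4])
  i=2: ✗ (no rhs in [5,5])
  i=3: ✗ (no rhs in [6,6])
  i=4: ✓ (rhs at j=7; lhs holds on [4,6])
  i=5: ✗ (lhs fails at k=7 before rhs at j=8)
  i=6: ✗ (lhs fails at k=7 before rhs at j=9)
  i=7: ✗ (lhs fails at k=7 before rhs at j=10)
  i=8: ✗ (lhs fails at k=8 before rhs at j=11)
  i=9: ✗ (lhs fails at k=9 before rhs at j=12)
Positions where it holds: {4} → 1.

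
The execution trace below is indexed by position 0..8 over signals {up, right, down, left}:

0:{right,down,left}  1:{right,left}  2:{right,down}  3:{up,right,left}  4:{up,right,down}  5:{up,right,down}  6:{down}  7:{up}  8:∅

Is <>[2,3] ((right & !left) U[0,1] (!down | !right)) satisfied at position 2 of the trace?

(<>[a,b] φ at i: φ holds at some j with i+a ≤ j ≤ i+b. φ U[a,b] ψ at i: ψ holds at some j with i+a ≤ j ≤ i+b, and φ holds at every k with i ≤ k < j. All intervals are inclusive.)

True

Check ((right & !left) U[0,1] (!down | !right)) at each j in [4,5]:
  j=4: fails
  j=5: holds
Found at j=5 → formula holds.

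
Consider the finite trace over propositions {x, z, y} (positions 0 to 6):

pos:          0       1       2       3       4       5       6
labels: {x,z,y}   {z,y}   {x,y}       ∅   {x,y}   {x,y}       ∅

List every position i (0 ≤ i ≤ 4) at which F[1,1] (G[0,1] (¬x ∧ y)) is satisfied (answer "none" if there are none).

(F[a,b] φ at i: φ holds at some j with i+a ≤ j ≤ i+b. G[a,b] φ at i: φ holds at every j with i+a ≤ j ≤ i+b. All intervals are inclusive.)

none

Evaluate at each i in [0,4]:
  i=0: ✗ (none in [1,1])
  i=1: ✗ (none in [2,2])
  i=2: ✗ (none in [3,3])
  i=3: ✗ (none in [4,4])
  i=4: ✗ (none in [5,5])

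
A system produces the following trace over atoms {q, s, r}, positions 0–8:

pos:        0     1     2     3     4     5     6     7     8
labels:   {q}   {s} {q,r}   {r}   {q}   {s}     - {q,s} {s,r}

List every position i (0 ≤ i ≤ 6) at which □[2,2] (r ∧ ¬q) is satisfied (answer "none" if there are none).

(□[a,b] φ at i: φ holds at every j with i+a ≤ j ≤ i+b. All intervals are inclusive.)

1, 6

Evaluate at each i in [0,6]:
  i=0: ✗ (fails at j=2)
  i=1: ✓ (all of [3,3])
  i=2: ✗ (fails at j=4)
  i=3: ✗ (fails at j=5)
  i=4: ✗ (fails at j=6)
  i=5: ✗ (fails at j=7)
  i=6: ✓ (all of [8,8])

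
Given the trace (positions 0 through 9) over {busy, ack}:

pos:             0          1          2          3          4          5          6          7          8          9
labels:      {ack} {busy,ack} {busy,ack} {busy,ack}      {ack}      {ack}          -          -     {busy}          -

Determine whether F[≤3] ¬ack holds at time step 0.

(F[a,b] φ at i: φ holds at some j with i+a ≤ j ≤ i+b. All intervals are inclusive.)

No

Check ¬ack at each j in [0,3]:
  j=0: false
  j=1: false
  j=2: false
  j=3: false
No position in the window satisfies it → formula fails.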